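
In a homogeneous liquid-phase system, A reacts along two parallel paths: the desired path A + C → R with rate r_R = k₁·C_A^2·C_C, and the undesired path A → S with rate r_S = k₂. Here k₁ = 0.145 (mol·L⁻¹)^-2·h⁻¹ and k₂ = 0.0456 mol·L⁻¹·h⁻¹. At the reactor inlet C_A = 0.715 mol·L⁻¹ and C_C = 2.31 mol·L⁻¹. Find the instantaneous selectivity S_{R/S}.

3.76

S_{R/S} = r_R/r_S = (k₁·C_A^2·C_C)/(k₂) = (k₁/k₂)·C_A^2·C_C.
= (0.145×0.7150^2×2.310) / (0.0456) = 0.1712/0.04560 = 3.76.
Since the desired path is higher order in A, keeping C_A high (PFR or concentrated feed) favours R.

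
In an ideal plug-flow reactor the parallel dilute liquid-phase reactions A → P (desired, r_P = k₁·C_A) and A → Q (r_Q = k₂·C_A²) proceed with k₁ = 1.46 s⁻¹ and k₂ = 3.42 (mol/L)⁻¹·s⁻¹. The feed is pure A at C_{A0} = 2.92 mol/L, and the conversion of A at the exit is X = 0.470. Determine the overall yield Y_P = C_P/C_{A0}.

0.0772

C_A = C_{A0}(1−X) = 1.548 mol/L.
Along a PFR/batch, dC_P/dC_A = −r_P/(r_P+r_Q) = −k₁/(k₁+k₂·C_A).
Integrating from C_{A0} to C_A: C_P = (1.46/3.42)·ln[(1.46+3.42·2.92)/(1.46+3.42·1.55)] = 0.4269·ln(11.45/6.753) = 0.2253 mol/L.
Y_P = C_P/C_{A0} = 0.2253/2.92 = 0.0772.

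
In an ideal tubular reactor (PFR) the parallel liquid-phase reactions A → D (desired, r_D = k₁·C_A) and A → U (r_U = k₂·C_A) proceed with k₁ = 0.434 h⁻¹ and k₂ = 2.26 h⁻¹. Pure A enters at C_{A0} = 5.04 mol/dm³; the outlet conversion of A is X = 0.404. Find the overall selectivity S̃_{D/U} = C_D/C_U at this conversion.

0.192

C_A = C_{A0}(1−X) = 3.004 mol/dm³.
Both paths are first order in A, so the instantaneous fraction to D is constant: dC_D/d(−C_A) = k₁/(k₁+k₂) = 0.1611.
C_D = 0.1611·(C_{A0}−C_A) = 0.1611×2.036 = 0.328 mol/dm³.
C_U = (C_{A0}−C_A)−C_D = 1.708 mol/dm³; S̃_{D/U} = 0.3280/1.708 = 0.192.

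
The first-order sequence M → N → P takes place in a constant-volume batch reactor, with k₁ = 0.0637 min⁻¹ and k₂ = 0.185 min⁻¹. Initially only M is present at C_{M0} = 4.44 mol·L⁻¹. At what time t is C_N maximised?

8.79 min

For first-order series the maximum of C_N occurs at t_opt = ln(k₂/k₁)/(k₂−k₁).
= ln(0.185/0.0637)/(0.185−0.0637) = ln(2.904)/0.1213 = 1.066/0.1213 = 8.79 min.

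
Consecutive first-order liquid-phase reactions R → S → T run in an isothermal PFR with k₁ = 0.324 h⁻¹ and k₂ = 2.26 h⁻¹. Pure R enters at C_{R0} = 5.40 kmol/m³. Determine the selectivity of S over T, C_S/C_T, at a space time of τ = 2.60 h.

Solving the coupled first-order balances gives C_S(τ) = [k₁/(k₂−k₁)]·C_{R0}·(e^(−k₁τ) − e^(−k₂τ)).
e^(−k₁τ) = e^(−0.324×2.60) = e^(−0.8424) = 0.4307; e^(−k₂τ) = e^(−5.876) = 0.002806.
C_S = 0.324×5.40/(2.26−0.324) × (0.4307−0.002806) = 0.9037×0.4279 = 0.3867 kmol/m³.
C_R = C_{R0}e^(−k₁τ) = 2.326 kmol/m³, so C_T = C_{R0}−C_R−C_S = 2.688 kmol/m³; C_S/C_T = 0.144.

0.144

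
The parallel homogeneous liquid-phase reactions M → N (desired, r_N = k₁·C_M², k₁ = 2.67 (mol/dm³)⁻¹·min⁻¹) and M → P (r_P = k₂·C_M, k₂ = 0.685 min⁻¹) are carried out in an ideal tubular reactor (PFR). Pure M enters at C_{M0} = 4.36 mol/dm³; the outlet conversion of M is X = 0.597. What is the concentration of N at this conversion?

C_M = C_{M0}(1−X) = 1.757 mol/dm³.
Along a PFR/batch, dC_P/dC_M = −r_P/(r_N+r_P) = −k₂/(k₂+k₁·C_M).
Integrating from C_{M0} to C_M: C_P = (0.685/2.67)·ln[(0.685+2.67·4.36)/(0.685+2.67·1.76)] = 0.2566·ln(12.33/5.376) = 0.2129 mol/dm³.
Then C_N = (C_{M0}−C_M) − C_P = 2.603 − 0.2129 = 2.390 mol/dm³.

2.39 mol/dm³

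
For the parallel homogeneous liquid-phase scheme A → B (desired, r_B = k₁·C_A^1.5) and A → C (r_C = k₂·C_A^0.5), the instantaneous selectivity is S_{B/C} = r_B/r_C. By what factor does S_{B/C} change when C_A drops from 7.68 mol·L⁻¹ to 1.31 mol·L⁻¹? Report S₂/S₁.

S_{B/C} = (k₁/k₂)·C_A, so S₂/S₁ = (C_{A,2}/C_{A,1}).
= 1.31/7.68 = 0.171.

0.171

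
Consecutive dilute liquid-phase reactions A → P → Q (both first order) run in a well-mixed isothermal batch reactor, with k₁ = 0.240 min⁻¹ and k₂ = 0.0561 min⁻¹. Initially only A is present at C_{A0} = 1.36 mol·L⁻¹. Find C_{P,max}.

At the optimum, C_{P,max}/C_{A0} = (k₁/k₂)^[k₂/(k₂−k₁)].
= (0.240/0.0561)^(0.0561/(0.0561−0.240)) = (4.278)^(-0.3051) = 0.6418.
C_{P,max} = 0.6418×1.36 = 0.873 mol·L⁻¹.

0.873 mol·L⁻¹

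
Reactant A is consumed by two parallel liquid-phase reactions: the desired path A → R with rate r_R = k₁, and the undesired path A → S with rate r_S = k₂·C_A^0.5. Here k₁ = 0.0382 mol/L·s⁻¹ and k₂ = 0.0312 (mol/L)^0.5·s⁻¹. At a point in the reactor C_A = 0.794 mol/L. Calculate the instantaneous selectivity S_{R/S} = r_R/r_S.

1.37

S_{R/S} = r_R/r_S = (k₁)/(k₂·C_A^0.5) = (k₁/k₂)·C_A^-0.5.
= (0.0382) / (0.0312×0.7940^0.5) = 0.03820/0.02780 = 1.37.
The undesired path is higher order in A, so low C_A (CSTR or dilute feed) favours R.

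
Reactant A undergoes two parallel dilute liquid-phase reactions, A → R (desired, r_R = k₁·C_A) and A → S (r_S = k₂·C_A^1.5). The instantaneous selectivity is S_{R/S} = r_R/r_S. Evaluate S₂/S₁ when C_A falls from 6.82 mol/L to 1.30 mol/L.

2.29

S_{R/S} = (k₁/k₂)·C_A^-0.5, so S₂/S₁ = (C_{A,2}/C_{A,1})^-0.5.
= (1.30/6.82)^(-0.5) = (0.1906)^(-0.5) = 2.29.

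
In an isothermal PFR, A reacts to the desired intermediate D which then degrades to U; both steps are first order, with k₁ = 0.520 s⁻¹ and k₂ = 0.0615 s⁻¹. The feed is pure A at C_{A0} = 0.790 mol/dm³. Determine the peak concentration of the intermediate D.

0.593 mol/dm³

For a first-order series the maximum intermediate yield is C_{D,max}/C_{A0} = (k₁/k₂)^[k₂/(k₂−k₁)].
= (0.520/0.0615)^(0.0615/(0.0615−0.520)) = (8.455)^(-0.1341) = 0.7510.
C_{D,max} = 0.7510×0.790 = 0.593 mol/dm³.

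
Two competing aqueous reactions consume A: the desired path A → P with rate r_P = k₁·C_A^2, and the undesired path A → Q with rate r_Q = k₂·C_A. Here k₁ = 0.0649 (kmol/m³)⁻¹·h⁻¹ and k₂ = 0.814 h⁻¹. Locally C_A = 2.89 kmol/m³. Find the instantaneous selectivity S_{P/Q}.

0.230

S_{P/Q} = r_P/r_Q = (k₁·C_A^2)/(k₂·C_A) = (k₁/k₂)·C_A.
= (0.0649×2.890^2) / (0.814×2.890) = 0.5421/2.352 = 0.230.
Since the desired path is higher order in A, keeping C_A high (PFR or concentrated feed) favours P.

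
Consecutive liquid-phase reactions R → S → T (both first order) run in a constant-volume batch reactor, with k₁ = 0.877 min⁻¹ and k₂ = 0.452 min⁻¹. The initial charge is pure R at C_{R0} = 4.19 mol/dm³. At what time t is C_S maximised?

The intermediate peaks when r₁ = r₂, i.e. k₁e^(−k₁t) = k₂e^(−k₂t), giving t_opt = ln(k₂/k₁)/(k₂−k₁).
= ln(0.452/0.877)/(0.452−0.877) = ln(0.5154)/-0.4250 = -0.6628/-0.4250 = 1.56 min.

1.56 min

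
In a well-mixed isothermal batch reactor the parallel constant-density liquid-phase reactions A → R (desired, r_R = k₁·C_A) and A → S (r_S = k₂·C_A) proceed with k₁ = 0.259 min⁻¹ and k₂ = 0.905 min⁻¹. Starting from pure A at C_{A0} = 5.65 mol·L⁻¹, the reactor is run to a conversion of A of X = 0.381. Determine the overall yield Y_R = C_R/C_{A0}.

0.0848

C_A = C_{A0}(1−X) = 3.497 mol·L⁻¹.
Both paths are first order in A, so the instantaneous fraction to R is constant: dC_R/d(−C_A) = k₁/(k₁+k₂) = 0.2225.
C_R = 0.2225·(C_{A0}−C_A) = 0.2225×2.153 = 0.479 mol·L⁻¹.
Y_R = C_R/C_{A0} = 0.4790/5.65 = 0.0848.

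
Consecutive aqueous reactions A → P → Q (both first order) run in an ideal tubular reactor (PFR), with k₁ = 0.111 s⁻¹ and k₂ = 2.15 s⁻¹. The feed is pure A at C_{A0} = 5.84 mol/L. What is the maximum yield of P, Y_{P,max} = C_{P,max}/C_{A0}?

For a first-order series the maximum intermediate yield is C_{P,max}/C_{A0} = (k₁/k₂)^[k₂/(k₂−k₁)].
= (0.111/2.15)^(2.15/(2.15−0.111)) = (0.05163)^(1.054) = 0.04394.

0.0439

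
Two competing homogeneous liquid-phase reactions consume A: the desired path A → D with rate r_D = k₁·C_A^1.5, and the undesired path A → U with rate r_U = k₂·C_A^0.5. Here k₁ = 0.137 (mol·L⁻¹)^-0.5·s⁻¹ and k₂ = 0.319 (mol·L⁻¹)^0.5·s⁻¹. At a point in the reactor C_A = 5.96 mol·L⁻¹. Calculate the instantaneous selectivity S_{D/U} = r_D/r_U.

S_{D/U} = r_D/r_U = (k₁·C_A^1.5)/(k₂·C_A^0.5) = (k₁/k₂)·C_A.
= (0.137×5.960^1.5) / (0.319×5.960^0.5) = 1.993/0.7788 = 2.56.

2.56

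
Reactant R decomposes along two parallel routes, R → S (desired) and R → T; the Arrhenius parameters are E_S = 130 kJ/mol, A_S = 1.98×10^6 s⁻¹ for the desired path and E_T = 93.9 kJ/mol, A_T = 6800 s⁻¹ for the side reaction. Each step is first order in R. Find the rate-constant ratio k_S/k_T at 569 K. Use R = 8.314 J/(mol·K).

k_S/k_T = (A_S/A_T)·exp[−(E_S−E_T)/(RT)] = (A_S/A_T)·exp[(E_T−E_S)/(RT)].
(E_T−E_S)/(RT) = (93.9−130)×10³/(8.314×569) = -36100/4731 = -7.631.
k_S/k_T = (1.98×10^6/6800)·exp(-7.631) = 291.2 × 4.851×10^-4 = 0.141.

0.141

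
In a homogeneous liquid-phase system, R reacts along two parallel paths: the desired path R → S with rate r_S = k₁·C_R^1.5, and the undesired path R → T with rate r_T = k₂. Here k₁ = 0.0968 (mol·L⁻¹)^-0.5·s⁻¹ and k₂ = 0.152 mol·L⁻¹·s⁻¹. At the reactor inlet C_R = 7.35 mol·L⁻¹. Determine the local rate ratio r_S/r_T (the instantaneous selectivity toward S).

12.7

S_{S/T} = r_S/r_T = (k₁·C_R^1.5)/(k₂) = (k₁/k₂)·C_R^1.5.
= (0.0968×7.350^1.5) / (0.152) = 1.929/0.1520 = 12.7.
Since the desired path is higher order in R, keeping C_R high (PFR or concentrated feed) favours S.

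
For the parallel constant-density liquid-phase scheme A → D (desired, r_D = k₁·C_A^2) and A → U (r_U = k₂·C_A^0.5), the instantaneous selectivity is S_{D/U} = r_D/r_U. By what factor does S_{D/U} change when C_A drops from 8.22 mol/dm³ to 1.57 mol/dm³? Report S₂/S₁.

S_{D/U} = (k₁/k₂)·C_A^1.5, so S₂/S₁ = (C_{A,2}/C_{A,1})^1.5.
= (1.57/8.22)^1.5 = (0.1910)^1.5 = 0.0835.
Selectivity toward D falls as C_A falls — high-concentration operation is favoured.

0.0835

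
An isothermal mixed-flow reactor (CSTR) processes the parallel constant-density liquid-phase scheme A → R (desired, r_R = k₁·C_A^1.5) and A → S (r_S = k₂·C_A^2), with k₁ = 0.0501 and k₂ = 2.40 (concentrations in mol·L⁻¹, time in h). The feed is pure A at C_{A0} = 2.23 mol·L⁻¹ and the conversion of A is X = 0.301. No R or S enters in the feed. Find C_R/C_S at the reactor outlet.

Exit C_A = C_{A0}(1−X) = 2.23×0.699 = 1.559 mol·L⁻¹.
In a CSTR the entire volume is at exit conditions, so r_R = 0.0501×1.559^1.5 = 0.09750 and r_S = 2.40×1.559^2 = 5.831.
Overall selectivity = C_R/C_S = r_Rτ/(r_Sτ) = r_R/r_S = 0.0167.

0.0167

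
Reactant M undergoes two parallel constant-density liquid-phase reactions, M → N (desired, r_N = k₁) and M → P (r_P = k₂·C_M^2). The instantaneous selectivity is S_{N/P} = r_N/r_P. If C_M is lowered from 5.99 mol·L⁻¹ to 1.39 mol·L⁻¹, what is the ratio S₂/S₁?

S_{N/P} = (k₁/k₂)·C_M^-2, so S₂/S₁ = (C_{M,2}/C_{M,1})^-2.
= (1.39/5.99)^(-2) = (0.2321)^(-2) = 18.6.

18.6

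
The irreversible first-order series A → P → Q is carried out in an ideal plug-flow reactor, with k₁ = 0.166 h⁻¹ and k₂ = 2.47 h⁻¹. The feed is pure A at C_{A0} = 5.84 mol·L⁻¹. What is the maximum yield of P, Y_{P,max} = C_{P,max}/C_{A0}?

For a first-order series the maximum intermediate yield is C_{P,max}/C_{A0} = (k₁/k₂)^[k₂/(k₂−k₁)].
= (0.166/2.47)^(2.47/(2.47−0.166)) = (0.06721)^(1.072) = 0.05533.

0.0553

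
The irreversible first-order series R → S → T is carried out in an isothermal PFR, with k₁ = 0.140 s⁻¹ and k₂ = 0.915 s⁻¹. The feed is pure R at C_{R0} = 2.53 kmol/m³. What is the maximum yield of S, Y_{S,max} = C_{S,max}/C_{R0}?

0.109

For a first-order series the maximum intermediate yield is C_{S,max}/C_{R0} = (k₁/k₂)^[k₂/(k₂−k₁)].
= (0.140/0.915)^(0.915/(0.915−0.140)) = (0.1530)^(1.181) = 0.1090.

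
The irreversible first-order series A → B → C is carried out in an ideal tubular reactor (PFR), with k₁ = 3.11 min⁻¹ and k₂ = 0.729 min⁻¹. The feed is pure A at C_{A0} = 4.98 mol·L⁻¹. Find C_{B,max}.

3.19 mol·L⁻¹

For a first-order series the maximum intermediate yield is C_{B,max}/C_{A0} = (k₁/k₂)^[k₂/(k₂−k₁)].
= (3.11/0.729)^(0.729/(0.729−3.11)) = (4.266)^(-0.3062) = 0.6414.
C_{B,max} = 0.6414×4.98 = 3.19 mol·L⁻¹.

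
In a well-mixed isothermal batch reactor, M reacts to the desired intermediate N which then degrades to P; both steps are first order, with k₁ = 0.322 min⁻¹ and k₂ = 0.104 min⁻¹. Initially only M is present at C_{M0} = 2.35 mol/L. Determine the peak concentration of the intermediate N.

Evaluating C_N at t_opt = ln(k₂/k₁)/(k₂−k₁) gives C_{N,max}/C_{M0} = (k₁/k₂)^[k₂/(k₂−k₁)].
= (0.322/0.104)^(0.104/(0.104−0.322)) = (3.096)^(-0.4771) = 0.5832.
C_{N,max} = 0.5832×2.35 = 1.37 mol/L.

1.37 mol/L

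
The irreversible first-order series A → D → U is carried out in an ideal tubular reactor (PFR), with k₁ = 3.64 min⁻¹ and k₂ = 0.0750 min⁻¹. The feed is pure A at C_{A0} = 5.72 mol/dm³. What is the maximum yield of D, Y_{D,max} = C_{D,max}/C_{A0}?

0.922

Evaluating C_D at τ_opt = ln(k₂/k₁)/(k₂−k₁) gives C_{D,max}/C_{A0} = (k₁/k₂)^[k₂/(k₂−k₁)].
= (3.64/0.0750)^(0.0750/(0.0750−3.64)) = (48.53)^(-0.02104) = 0.9216.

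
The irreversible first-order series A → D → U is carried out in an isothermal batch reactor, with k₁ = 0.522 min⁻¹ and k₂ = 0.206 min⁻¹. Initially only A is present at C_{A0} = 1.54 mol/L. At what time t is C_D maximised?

2.94 min

The intermediate peaks when r₁ = r₂, i.e. k₁e^(−k₁t) = k₂e^(−k₂t), giving t_opt = ln(k₂/k₁)/(k₂−k₁).
= ln(0.206/0.522)/(0.206−0.522) = ln(0.3946)/-0.3160 = -0.9298/-0.3160 = 2.94 min.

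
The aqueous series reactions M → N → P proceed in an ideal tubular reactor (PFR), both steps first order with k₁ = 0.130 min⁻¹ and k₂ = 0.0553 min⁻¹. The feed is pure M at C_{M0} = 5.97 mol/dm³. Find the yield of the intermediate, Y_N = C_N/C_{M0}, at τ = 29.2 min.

0.307

For first-order series with pure M initially, C_N(τ) = k₁C_{M0}/(k₂−k₁)·(e^(−k₁τ) − e^(−k₂τ)).
e^(−k₁τ) = e^(−0.130×29.2) = e^(−3.796) = 0.02246; e^(−k₂τ) = e^(−1.615) = 0.1989.
C_N = 0.130×5.97/(0.0553−0.130) × (0.02246−0.1989) = (-10.39)×(-0.1765) = 1.834 mol/dm³.
Y_N = C_N/C_{M0} = 1.834/5.97 = 0.307.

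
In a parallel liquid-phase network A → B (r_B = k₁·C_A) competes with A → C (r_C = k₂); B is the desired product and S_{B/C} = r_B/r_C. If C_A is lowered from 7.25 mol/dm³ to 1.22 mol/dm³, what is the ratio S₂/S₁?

S_{B/C} = (k₁/k₂)·C_A, so S₂/S₁ = (C_{A,2}/C_{A,1}).
= 1.22/7.25 = 0.168.
Selectivity toward B falls as C_A falls — high-concentration operation is favoured.

0.168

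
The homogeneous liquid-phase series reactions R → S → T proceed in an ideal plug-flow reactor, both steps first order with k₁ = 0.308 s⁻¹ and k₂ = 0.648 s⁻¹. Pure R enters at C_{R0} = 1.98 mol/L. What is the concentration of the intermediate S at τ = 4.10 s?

The intermediate concentration in a first-order A→B→C sequence is C_S = k₁C_{R0}(e^(−k₁τ) − e^(−k₂τ))/(k₂−k₁).
e^(−k₁τ) = e^(−0.308×4.10) = e^(−1.263) = 0.2829; e^(−k₂τ) = e^(−2.657) = 0.07017.
C_S = 0.308×1.98/(0.648−0.308) × (0.2829−0.07017) = 1.794×0.2127 = 0.3815 mol/L.

0.381 mol/L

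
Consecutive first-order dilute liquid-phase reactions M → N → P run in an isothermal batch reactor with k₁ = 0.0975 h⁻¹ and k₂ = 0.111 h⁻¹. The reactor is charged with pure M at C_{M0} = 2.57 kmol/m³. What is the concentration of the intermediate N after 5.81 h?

0.795 kmol/m³

The intermediate concentration in a first-order A→B→C sequence is C_N = k₁C_{M0}(e^(−k₁t) − e^(−k₂t))/(k₂−k₁).
e^(−k₁t) = e^(−0.0975×5.81) = e^(−0.5665) = 0.5675; e^(−k₂t) = e^(−0.6449) = 0.5247.
C_N = 0.0975×2.57/(0.111−0.0975) × (0.5675−0.5247) = 18.56×0.04281 = 0.7947 kmol/m³.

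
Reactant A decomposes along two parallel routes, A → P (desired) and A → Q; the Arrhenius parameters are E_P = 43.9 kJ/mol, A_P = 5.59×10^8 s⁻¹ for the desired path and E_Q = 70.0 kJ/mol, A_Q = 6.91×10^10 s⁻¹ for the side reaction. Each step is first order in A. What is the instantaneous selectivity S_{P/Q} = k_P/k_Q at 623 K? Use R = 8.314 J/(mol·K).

1.25

k_P/k_Q = (A_P/A_Q)·exp[−(E_P−E_Q)/(RT)] = (A_P/A_Q)·exp[(E_Q−E_P)/(RT)].
(E_Q−E_P)/(RT) = (70.0−43.9)×10³/(8.314×623) = 26100/5180 = 5.039.
k_P/k_Q = (5.59×10^8/6.91×10^10)·exp(5.039) = 0.008090 × 154.3 = 1.25.
Since E_P < E_Q, lowering the temperature improves selectivity toward P.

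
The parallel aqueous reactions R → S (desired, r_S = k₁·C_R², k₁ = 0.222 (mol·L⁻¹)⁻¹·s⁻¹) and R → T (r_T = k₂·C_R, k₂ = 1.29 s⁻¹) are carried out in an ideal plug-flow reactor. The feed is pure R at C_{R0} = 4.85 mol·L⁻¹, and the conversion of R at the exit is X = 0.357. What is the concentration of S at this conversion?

0.702 mol·L⁻¹

C_R = C_{R0}(1−X) = 3.119 mol·L⁻¹.
Along a PFR/batch, dC_T/dC_R = −r_T/(r_S+r_T) = −k₂/(k₂+k₁·C_R).
Integrating from C_{R0} to C_R: C_T = (1.29/0.222)·ln[(1.29+0.222·4.85)/(1.29+0.222·3.12)] = 5.811·ln(2.367/1.982) = 1.030 mol·L⁻¹.
Then C_S = (C_{R0}−C_R) − C_T = 1.731 − 1.030 = 0.7016 mol·L⁻¹.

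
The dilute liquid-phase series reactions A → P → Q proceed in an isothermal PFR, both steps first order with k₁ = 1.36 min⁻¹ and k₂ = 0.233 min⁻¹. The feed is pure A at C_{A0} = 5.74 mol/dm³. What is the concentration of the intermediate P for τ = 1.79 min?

The intermediate concentration in a first-order A→B→C sequence is C_P = k₁C_{A0}(e^(−k₁τ) − e^(−k₂τ))/(k₂−k₁).
e^(−k₁τ) = e^(−1.36×1.79) = e^(−2.434) = 0.08765; e^(−k₂τ) = e^(−0.4171) = 0.6590.
C_P = 1.36×5.74/(0.233−1.36) × (0.08765−0.6590) = (-6.927)×(-0.5713) = 3.957 mol/dm³.

3.96 mol/dm³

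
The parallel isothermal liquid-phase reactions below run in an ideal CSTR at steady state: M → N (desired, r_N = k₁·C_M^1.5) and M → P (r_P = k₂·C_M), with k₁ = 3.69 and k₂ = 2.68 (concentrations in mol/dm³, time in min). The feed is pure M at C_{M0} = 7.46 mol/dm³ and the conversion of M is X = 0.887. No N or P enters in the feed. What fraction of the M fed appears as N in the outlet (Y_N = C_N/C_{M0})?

0.495

Exit C_M = C_{M0}(1−X) = 7.46×0.113 = 0.8430 mol/dm³.
Rates in a CSTR are evaluated at the outlet concentration: r_N = 3.69×0.8430^1.5 = 2.856, r_P = 2.68×0.8430 = 2.259.
Fraction of consumed M going to N: r_N/(r_N+r_P) = 0.5583.
C_N = 0.5583·C_{M0}·X = 0.5583×7.46×0.887 = 3.69 mol/dm³; Y_N = C_N/C_{M0} = 0.495.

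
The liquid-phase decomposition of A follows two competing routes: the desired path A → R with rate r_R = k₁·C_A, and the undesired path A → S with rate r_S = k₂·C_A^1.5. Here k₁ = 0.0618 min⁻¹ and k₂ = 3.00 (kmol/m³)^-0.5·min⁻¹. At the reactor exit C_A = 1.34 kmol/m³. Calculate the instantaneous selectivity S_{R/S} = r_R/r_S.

0.0178

S_{R/S} = r_R/r_S = (k₁·C_A)/(k₂·C_A^1.5) = (k₁/k₂)·C_A^-0.5.
= (0.0618×1.340) / (3.00×1.340^1.5) = 0.08281/4.653 = 0.0178.
The undesired path is higher order in A, so low C_A (CSTR or dilute feed) favours R.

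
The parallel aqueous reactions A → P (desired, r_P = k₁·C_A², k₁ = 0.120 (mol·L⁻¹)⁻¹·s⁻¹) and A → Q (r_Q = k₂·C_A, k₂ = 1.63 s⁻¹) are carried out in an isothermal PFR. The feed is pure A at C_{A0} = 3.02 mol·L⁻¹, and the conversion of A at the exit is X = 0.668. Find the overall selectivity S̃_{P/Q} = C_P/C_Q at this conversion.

0.146

C_A = C_{A0}(1−X) = 1.003 mol·L⁻¹.
Along a PFR/batch, dC_Q/dC_A = −r_Q/(r_P+r_Q) = −k₂/(k₂+k₁·C_A).
Integrating from C_{A0} to C_A: C_Q = (1.63/0.120)·ln[(1.63+0.120·3.02)/(1.63+0.120·1.00)] = 13.58·ln(1.992/1.750) = 1.760 mol·L⁻¹.
Then C_P = (C_{A0}−C_A) − C_Q = 2.017 − 1.760 = 0.2577 mol·L⁻¹.
S̃_{P/Q} = C_P/C_Q = 0.2577/1.760 = 0.146.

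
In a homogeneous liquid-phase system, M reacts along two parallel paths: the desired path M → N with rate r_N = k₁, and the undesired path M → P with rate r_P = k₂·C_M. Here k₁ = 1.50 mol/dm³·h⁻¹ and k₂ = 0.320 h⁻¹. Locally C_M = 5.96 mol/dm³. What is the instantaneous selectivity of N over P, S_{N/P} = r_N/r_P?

S_{N/P} = r_N/r_P = (k₁)/(k₂·C_M) = (k₁/k₂)·C_M⁻¹.
= (1.50) / (0.320×5.960) = 1.500/1.907 = 0.786.
The undesired path is higher order in M, so low C_M (CSTR or dilute feed) favours N.

0.786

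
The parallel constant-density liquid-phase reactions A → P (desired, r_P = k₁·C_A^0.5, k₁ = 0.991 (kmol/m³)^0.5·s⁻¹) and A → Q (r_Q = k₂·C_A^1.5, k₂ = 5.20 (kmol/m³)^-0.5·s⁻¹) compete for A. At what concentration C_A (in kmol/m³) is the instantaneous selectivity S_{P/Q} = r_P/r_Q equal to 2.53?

0.0753 kmol/m³

S_{P/Q} = (k₁/k₂)·C_A⁻¹ ⇒ C_A = (S·k₂/k₁)^(-1).
= (2.53×5.20/0.991)^(-1) = (13.28)^(-1) = 0.0753 kmol/m³.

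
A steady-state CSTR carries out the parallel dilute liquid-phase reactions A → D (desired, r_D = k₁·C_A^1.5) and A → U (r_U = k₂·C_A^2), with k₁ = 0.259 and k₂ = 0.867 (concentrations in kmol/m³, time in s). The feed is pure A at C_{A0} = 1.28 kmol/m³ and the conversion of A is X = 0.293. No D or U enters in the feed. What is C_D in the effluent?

Exit C_A = C_{A0}(1−X) = 1.28×0.707 = 0.9050 kmol/m³.
Rates in a CSTR are evaluated at the outlet concentration: r_D = 0.259×0.9050^1.5 = 0.2230, r_U = 0.867×0.9050^2 = 0.7100.
Fraction of consumed A going to D: r_D/(r_D+r_U) = 0.2390.
C_D = 0.2390·C_{A0}·X = 0.2390×1.28×0.293 = 0.0896 kmol/m³.

0.0896 kmol/m³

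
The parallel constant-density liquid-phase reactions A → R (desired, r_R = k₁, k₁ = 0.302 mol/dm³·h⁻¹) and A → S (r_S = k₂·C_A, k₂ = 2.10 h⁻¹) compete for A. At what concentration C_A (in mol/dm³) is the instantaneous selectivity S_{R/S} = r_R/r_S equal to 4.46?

0.0322 mol/dm³

S_{R/S} = (k₁/k₂)·C_A⁻¹ ⇒ C_A = (S·k₂/k₁)^(-1).
= (4.46×2.10/0.302)^(-1) = (31.01)^(-1) = 0.0322 mol/dm³.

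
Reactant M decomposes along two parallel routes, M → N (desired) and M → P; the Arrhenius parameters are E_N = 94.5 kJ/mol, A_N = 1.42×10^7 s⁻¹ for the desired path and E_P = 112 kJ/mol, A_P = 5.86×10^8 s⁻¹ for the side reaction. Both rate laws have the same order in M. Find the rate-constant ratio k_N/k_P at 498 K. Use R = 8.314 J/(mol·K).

1.66

Since both paths have the same order in M, the concentration cancels and S_{N/P} = k_N/k_P = (A_N/A_P)·exp[(E_P−E_N)/(RT)].
(E_P−E_N)/(RT) = (112−94.5)×10³/(8.314×498) = 17500/4140 = 4.227.
k_N/k_P = (1.42×10^7/5.86×10^8)·exp(4.227) = 0.02423 × 68.49 = 1.66.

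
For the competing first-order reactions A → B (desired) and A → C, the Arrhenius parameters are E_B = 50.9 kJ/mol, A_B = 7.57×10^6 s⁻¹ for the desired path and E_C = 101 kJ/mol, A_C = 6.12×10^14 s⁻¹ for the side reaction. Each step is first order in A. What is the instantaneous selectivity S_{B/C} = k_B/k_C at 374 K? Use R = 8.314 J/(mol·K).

0.123

k_B/k_C = (A_B/A_C)·exp[−(E_B−E_C)/(RT)] = (A_B/A_C)·exp[(E_C−E_B)/(RT)].
(E_C−E_B)/(RT) = (101−50.9)×10³/(8.314×374) = 50100/3109 = 16.11.
k_B/k_C = (7.57×10^6/6.12×10^14)·exp(16.11) = 1.237×10^-8 × 9.942×10^6 = 0.123.
Since E_B < E_C, lowering the temperature improves selectivity toward B.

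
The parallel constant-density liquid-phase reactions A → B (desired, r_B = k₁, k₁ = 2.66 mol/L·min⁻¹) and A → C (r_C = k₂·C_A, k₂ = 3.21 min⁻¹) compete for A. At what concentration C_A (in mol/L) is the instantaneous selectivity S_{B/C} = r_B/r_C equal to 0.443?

1.87 mol/L

S_{B/C} = (k₁/k₂)·C_A⁻¹ ⇒ C_A = (S·k₂/k₁)^(-1).
= (0.443×3.21/2.66)^(-1) = (0.5346)^(-1) = 1.87 mol/L.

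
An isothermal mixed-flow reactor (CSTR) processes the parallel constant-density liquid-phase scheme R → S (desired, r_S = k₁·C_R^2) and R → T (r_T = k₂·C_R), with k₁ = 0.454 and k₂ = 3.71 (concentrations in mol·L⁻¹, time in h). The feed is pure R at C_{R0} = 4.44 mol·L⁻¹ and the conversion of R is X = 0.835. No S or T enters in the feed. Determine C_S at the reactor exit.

0.305 mol·L⁻¹

Exit C_R = C_{R0}(1−X) = 4.44×0.165 = 0.7326 mol·L⁻¹.
Rates in a CSTR are evaluated at the outlet concentration: r_S = 0.454×0.7326^2 = 0.2437, r_T = 3.71×0.7326 = 2.718.
Fraction of consumed R going to S: r_S/(r_S+r_T) = 0.08227.
C_S = 0.08227·C_{R0}·X = 0.08227×4.44×0.835 = 0.305 mol·L⁻¹.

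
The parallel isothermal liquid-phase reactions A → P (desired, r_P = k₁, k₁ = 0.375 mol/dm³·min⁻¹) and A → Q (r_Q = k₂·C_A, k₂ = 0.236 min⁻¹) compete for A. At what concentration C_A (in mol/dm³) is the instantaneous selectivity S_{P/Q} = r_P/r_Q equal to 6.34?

S_{P/Q} = (k₁/k₂)·C_A⁻¹ ⇒ C_A = (S·k₂/k₁)^(-1).
= (6.34×0.236/0.375)^(-1) = (3.990)^(-1) = 0.251 mol/dm³.

0.251 mol/dm³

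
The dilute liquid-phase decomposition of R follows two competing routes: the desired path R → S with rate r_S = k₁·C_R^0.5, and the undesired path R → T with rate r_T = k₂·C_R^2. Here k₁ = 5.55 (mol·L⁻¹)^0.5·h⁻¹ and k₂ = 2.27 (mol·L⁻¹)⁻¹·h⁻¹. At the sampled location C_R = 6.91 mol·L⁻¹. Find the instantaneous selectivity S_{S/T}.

0.135

S_{S/T} = r_S/r_T = (k₁·C_R^0.5)/(k₂·C_R^2) = (k₁/k₂)·C_R^-1.5.
= (5.55×6.910^0.5) / (2.27×6.910^2) = 14.59/108.4 = 0.135.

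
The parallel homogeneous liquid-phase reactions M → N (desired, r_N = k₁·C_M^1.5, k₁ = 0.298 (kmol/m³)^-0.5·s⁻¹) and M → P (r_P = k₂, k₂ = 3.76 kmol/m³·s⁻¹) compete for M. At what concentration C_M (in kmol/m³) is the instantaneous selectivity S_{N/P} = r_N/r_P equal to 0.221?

1.98 kmol/m³

S_{N/P} = (k₁/k₂)·C_M^1.5 ⇒ C_M = (S·k₂/k₁)^(1/1.5).
= (0.221×3.76/0.298)^(0.6667) = (2.788)^(0.6667) = 1.98 kmol/m³.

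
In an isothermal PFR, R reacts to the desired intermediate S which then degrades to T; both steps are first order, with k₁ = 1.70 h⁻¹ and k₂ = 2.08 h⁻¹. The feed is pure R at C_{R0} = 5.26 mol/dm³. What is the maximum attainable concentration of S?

1.74 mol/dm³

At the optimum, C_{S,max}/C_{R0} = (k₁/k₂)^[k₂/(k₂−k₁)].
= (1.70/2.08)^(2.08/(2.08−1.70)) = (0.8173)^(5.474) = 0.3315.
C_{S,max} = 0.3315×5.26 = 1.74 mol/dm³.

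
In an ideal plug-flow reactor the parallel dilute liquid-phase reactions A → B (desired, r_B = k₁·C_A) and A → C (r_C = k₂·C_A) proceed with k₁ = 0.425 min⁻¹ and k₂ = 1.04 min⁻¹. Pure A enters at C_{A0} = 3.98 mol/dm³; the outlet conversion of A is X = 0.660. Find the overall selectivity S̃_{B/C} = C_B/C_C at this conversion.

0.409

C_A = C_{A0}(1−X) = 1.353 mol/dm³.
Both paths are first order in A, so the instantaneous fraction to B is constant: dC_B/d(−C_A) = k₁/(k₁+k₂) = 0.2901.
C_B = 0.2901·(C_{A0}−C_A) = 0.2901×2.627 = 0.762 mol/dm³.
C_C = (C_{A0}−C_A)−C_B = 1.865 mol/dm³; S̃_{B/C} = 0.7620/1.865 = 0.409.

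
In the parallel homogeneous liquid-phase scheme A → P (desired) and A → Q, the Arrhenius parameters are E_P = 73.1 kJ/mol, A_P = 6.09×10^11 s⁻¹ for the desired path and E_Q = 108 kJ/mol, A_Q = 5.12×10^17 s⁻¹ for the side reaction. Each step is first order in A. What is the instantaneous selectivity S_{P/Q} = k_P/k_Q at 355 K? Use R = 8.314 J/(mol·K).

k_P/k_Q = (A_P/A_Q)·exp[−(E_P−E_Q)/(RT)] = (A_P/A_Q)·exp[(E_Q−E_P)/(RT)].
(E_Q−E_P)/(RT) = (108−73.1)×10³/(8.314×355) = 34900/2951 = 11.82.
k_P/k_Q = (6.09×10^11/5.12×10^17)·exp(11.82) = 1.189×10^-6 × 1.366×10^5 = 0.162.
Since E_P < E_Q, lowering the temperature improves selectivity toward P.

0.162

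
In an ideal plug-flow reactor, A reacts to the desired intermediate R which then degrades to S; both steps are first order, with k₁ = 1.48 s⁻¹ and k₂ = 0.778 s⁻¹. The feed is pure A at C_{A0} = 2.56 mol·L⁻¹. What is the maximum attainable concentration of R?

1.26 mol·L⁻¹

At the optimum, C_{R,max}/C_{A0} = (k₁/k₂)^[k₂/(k₂−k₁)].
= (1.48/0.778)^(0.778/(0.778−1.48)) = (1.902)^(-1.108) = 0.4903.
C_{R,max} = 0.4903×2.56 = 1.26 mol·L⁻¹.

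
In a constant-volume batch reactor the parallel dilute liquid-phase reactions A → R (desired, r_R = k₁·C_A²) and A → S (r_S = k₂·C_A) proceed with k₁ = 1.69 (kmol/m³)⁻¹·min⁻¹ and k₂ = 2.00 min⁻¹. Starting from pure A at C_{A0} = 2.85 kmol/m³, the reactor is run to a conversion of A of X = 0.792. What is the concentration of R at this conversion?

1.29 kmol/m³

C_A = C_{A0}(1−X) = 0.5928 kmol/m³.
Along a PFR/batch, dC_S/dC_A = −r_S/(r_R+r_S) = −k₂/(k₂+k₁·C_A).
Integrating from C_{A0} to C_A: C_S = (2.00/1.69)·ln[(2.00+1.69·2.85)/(2.00+1.69·0.593)] = 1.183·ln(6.816/3.002) = 0.9706 kmol/m³.
Then C_R = (C_{A0}−C_A) − C_S = 2.257 − 0.9706 = 1.287 kmol/m³.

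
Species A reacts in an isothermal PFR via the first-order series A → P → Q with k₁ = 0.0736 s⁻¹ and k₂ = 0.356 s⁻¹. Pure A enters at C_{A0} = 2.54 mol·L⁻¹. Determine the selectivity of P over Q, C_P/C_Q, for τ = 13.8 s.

The intermediate concentration in a first-order A→B→C sequence is C_P = k₁C_{A0}(e^(−k₁τ) − e^(−k₂τ))/(k₂−k₁).
e^(−k₁τ) = e^(−0.0736×13.8) = e^(−1.016) = 0.3622; e^(−k₂τ) = e^(−4.913) = 0.007352.
C_P = 0.0736×2.54/(0.356−0.0736) × (0.3622−0.007352) = 0.6620×0.3548 = 0.2349 mol·L⁻¹.
C_A = C_{A0}e^(−k₁τ) = 0.9199 mol·L⁻¹, so C_Q = C_{A0}−C_A−C_P = 1.385 mol·L⁻¹; C_P/C_Q = 0.170.

0.170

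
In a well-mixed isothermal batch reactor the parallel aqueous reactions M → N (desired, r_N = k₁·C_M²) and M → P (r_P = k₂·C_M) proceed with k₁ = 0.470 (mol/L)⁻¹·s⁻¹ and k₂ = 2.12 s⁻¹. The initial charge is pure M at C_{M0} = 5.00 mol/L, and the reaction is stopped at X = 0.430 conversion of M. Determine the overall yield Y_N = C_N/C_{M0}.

0.199

C_M = C_{M0}(1−X) = 2.850 mol/L.
Along a PFR/batch, dC_P/dC_M = −r_P/(r_N+r_P) = −k₂/(k₂+k₁·C_M).
Integrating from C_{M0} to C_M: C_P = (2.12/0.470)·ln[(2.12+0.470·5.00)/(2.12+0.470·2.85)] = 4.511·ln(4.470/3.460) = 1.156 mol/L.
Then C_N = (C_{M0}−C_M) − C_P = 2.150 − 1.156 = 0.9941 mol/L.
Y_N = C_N/C_{M0} = 0.9941/5.00 = 0.199.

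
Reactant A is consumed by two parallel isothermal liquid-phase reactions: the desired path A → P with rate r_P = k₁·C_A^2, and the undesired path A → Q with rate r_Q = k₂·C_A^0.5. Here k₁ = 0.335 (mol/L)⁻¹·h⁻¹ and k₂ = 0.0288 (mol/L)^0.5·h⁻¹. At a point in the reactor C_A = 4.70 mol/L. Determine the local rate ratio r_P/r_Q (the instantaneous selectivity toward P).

S_{P/Q} = r_P/r_Q = (k₁·C_A^2)/(k₂·C_A^0.5) = (k₁/k₂)·C_A^1.5.
= (0.335×4.700^2) / (0.0288×4.700^0.5) = 7.400/0.06244 = 119.
Since the desired path is higher order in A, keeping C_A high (PFR or concentrated feed) favours P.

119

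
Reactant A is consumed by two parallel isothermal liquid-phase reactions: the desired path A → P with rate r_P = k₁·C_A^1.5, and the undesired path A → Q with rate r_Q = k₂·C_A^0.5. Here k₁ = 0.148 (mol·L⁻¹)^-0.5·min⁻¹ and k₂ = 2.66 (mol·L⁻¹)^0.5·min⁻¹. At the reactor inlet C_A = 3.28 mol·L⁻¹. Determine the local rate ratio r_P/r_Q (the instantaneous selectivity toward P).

0.182

S_{P/Q} = r_P/r_Q = (k₁·C_A^1.5)/(k₂·C_A^0.5) = (k₁/k₂)·C_A.
= (0.148×3.280^1.5) / (2.66×3.280^0.5) = 0.8792/4.817 = 0.182.
Since the desired path is higher order in A, keeping C_A high (PFR or concentrated feed) favours P.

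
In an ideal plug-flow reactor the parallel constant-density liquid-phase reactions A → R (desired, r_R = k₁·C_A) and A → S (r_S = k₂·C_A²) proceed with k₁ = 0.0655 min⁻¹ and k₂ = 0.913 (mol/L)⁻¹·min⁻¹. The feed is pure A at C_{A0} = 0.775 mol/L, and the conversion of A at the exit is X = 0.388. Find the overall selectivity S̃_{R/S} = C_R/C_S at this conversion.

0.117

C_A = C_{A0}(1−X) = 0.4743 mol/L.
Along a PFR/batch, dC_R/dC_A = −r_R/(r_R+r_S) = −k₁/(k₁+k₂·C_A).
Integrating from C_{A0} to C_A: C_R = (0.0655/0.913)·ln[(0.0655+0.913·0.775)/(0.0655+0.913·0.474)] = 0.07174·ln(0.7731/0.4985) = 0.03147 mol/L.
C_S = (C_{A0}−C_A)−C_R = 0.2692 mol/L; S̃_{R/S} = 0.03147/0.2692 = 0.117.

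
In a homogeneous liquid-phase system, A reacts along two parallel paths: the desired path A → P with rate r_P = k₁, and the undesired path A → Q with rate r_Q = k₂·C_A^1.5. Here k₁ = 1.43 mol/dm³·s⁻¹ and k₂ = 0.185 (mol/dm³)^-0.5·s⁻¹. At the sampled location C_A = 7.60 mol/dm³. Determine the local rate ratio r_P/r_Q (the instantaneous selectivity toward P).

0.369

S_{P/Q} = r_P/r_Q = (k₁)/(k₂·C_A^1.5) = (k₁/k₂)·C_A^-1.5.
= (1.43) / (0.185×7.600^1.5) = 1.430/3.876 = 0.369.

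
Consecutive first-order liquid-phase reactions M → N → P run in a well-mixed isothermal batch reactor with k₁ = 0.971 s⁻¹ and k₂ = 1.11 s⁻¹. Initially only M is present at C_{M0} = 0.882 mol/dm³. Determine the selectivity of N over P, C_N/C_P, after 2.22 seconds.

The intermediate concentration in a first-order A→B→C sequence is C_N = k₁C_{M0}(e^(−k₁t) − e^(−k₂t))/(k₂−k₁).
e^(−k₁t) = e^(−0.971×2.22) = e^(−2.156) = 0.1158; e^(−k₂t) = e^(−2.464) = 0.08508.
C_N = 0.971×0.882/(1.11−0.971) × (0.1158−0.08508) = 6.161×0.03075 = 0.1895 mol/dm³.
C_M = C_{M0}e^(−k₁t) = 0.1022 mol/dm³, so C_P = C_{M0}−C_M−C_N = 0.5903 mol/dm³; C_N/C_P = 0.321.

0.321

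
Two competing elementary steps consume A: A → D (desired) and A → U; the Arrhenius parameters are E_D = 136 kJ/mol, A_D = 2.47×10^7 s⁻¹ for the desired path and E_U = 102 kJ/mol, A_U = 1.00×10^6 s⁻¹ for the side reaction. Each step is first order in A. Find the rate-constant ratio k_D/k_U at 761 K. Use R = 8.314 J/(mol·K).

0.115

Since both paths have the same order in A, the concentration cancels and S_{D/U} = k_D/k_U = (A_D/A_U)·exp[(E_U−E_D)/(RT)].
(E_U−E_D)/(RT) = (102−136)×10³/(8.314×761) = -34000/6327 = -5.374.
k_D/k_U = (2.47×10^7/1.00×10^6)·exp(-5.374) = 24.70 × 0.004636 = 0.115.
Since E_D > E_U, raising the temperature improves selectivity toward D.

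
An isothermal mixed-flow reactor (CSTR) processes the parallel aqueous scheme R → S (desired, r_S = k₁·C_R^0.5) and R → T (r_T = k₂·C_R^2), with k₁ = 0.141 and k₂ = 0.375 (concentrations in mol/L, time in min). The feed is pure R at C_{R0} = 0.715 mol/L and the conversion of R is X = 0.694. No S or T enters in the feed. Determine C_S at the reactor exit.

0.390 mol/L

Exit C_R = C_{R0}(1−X) = 0.715×0.306 = 0.2188 mol/L.
A CSTR operates uniformly at the exit composition, giving r_S = 0.06595 and r_T = 0.01795 (each k·C_R^n at C_R = 0.2188).
Fraction of consumed R going to S: r_S/(r_S+r_T) = 0.7861.
C_S = 0.7861·C_{R0}·X = 0.7861×0.715×0.694 = 0.390 mol/L.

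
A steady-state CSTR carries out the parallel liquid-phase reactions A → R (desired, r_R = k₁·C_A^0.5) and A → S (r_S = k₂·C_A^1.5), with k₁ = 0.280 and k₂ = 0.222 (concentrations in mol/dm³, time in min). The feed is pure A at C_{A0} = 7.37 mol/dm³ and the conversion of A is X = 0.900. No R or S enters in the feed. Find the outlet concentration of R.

Exit C_A = C_{A0}(1−X) = 7.37×0.100 = 0.7370 mol/dm³.
In a CSTR the entire volume is at exit conditions, so r_R = 0.280×0.7370^0.5 = 0.2404 and r_S = 0.222×0.7370^1.5 = 0.1405.
Fraction of consumed A going to R: r_R/(r_R+r_S) = 0.6312.
C_R = 0.6312·C_{A0}·X = 0.6312×7.37×0.900 = 4.19 mol/dm³.

4.19 mol/dm³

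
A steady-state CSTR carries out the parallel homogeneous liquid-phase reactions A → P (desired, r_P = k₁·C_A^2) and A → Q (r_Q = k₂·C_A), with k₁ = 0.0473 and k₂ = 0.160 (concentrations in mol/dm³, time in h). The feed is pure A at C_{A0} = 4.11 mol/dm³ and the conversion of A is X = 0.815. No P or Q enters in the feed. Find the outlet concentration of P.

Exit C_A = C_{A0}(1−X) = 4.11×0.185 = 0.7604 mol/dm³.
Rates in a CSTR are evaluated at the outlet concentration: r_P = 0.0473×0.7604^2 = 0.02735, r_Q = 0.160×0.7604 = 0.1217.
Fraction of consumed A going to P: r_P/(r_P+r_Q) = 0.1835.
C_P = 0.1835·C_{A0}·X = 0.1835×4.11×0.815 = 0.615 mol/dm³.

0.615 mol/dm³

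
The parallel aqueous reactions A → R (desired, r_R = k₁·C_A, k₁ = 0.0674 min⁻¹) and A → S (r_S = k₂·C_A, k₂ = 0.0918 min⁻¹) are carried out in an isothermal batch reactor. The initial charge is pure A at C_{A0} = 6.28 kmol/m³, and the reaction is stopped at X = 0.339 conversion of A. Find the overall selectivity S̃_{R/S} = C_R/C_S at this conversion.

C_A = C_{A0}(1−X) = 4.151 kmol/m³.
Both paths are first order in A, so the instantaneous fraction to R is constant: dC_R/d(−C_A) = k₁/(k₁+k₂) = 0.4234.
C_R = 0.4234·(C_{A0}−C_A) = 0.4234×2.129 = 0.901 kmol/m³.
C_S = (C_{A0}−C_A)−C_R = 1.228 kmol/m³; S̃_{R/S} = 0.9013/1.228 = 0.734.

0.734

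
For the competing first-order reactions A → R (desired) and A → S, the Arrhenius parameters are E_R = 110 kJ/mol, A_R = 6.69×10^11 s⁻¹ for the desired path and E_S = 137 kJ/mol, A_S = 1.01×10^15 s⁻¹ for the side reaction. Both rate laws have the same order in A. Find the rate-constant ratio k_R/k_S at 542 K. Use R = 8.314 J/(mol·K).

0.265

With equal orders, S_{R/S} = k_R/k_S = (A_R/A_S)·exp[(E_S−E_R)/(RT)].
(E_S−E_R)/(RT) = (137−110)×10³/(8.314×542) = 27000/4506 = 5.992.
k_R/k_S = (6.69×10^11/1.01×10^15)·exp(5.992) = 6.624×10^-4 × 400.1 = 0.265.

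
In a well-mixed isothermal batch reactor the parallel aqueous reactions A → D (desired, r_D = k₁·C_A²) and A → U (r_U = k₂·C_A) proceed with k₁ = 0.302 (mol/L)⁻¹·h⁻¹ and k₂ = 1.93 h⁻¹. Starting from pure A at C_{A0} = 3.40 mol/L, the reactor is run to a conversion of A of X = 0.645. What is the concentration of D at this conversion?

0.572 mol/L

C_A = C_{A0}(1−X) = 1.207 mol/L.
Along a PFR/batch, dC_U/dC_A = −r_U/(r_D+r_U) = −k₂/(k₂+k₁·C_A).
Integrating from C_{A0} to C_A: C_U = (1.93/0.302)·ln[(1.93+0.302·3.40)/(1.93+0.302·1.21)] = 6.391·ln(2.957/2.295) = 1.621 mol/L.
Then C_D = (C_{A0}−C_A) − C_U = 2.193 − 1.621 = 0.5724 mol/L.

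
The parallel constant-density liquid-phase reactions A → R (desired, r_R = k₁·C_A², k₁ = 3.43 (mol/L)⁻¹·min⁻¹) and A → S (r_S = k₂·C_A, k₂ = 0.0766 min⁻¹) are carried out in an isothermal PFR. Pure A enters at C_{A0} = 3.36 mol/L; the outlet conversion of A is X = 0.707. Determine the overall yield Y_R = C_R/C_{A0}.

C_A = C_{A0}(1−X) = 0.9845 mol/L.
Along a PFR/batch, dC_S/dC_A = −r_S/(r_R+r_S) = −k₂/(k₂+k₁·C_A).
Integrating from C_{A0} to C_A: C_S = (0.0766/3.43)·ln[(0.0766+3.43·3.36)/(0.0766+3.43·0.984)] = 0.02233·ln(11.60/3.453) = 0.02706 mol/L.
Then C_R = (C_{A0}−C_A) − C_S = 2.376 − 0.02706 = 2.348 mol/L.
Y_R = C_R/C_{A0} = 2.348/3.36 = 0.699.

0.699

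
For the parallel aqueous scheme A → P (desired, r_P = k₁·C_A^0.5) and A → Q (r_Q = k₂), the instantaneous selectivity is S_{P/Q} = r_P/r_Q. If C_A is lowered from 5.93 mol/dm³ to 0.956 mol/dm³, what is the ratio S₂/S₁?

0.402

S_{P/Q} = (k₁/k₂)·C_A^0.5, so S₂/S₁ = (C_{A,2}/C_{A,1})^0.5.
= (0.956/5.93)^0.5 = (0.1612)^0.5 = 0.402.
Selectivity toward P falls as C_A falls — high-concentration operation is favoured.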